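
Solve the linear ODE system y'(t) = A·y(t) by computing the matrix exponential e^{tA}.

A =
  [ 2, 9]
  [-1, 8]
e^{tA} =
  [-3*t*exp(5*t) + exp(5*t), 9*t*exp(5*t)]
  [-t*exp(5*t), 3*t*exp(5*t) + exp(5*t)]

Strategy: write A = P · J · P⁻¹ where J is a Jordan canonical form, so e^{tA} = P · e^{tJ} · P⁻¹, and e^{tJ} can be computed block-by-block.

A has Jordan form
J =
  [5, 1]
  [0, 5]
(up to reordering of blocks).

Per-block formulas:
  For a 2×2 Jordan block J_2(5): exp(t · J_2(5)) = e^(5t)·(I + t·N), where N is the 2×2 nilpotent shift.

After assembling e^{tJ} and conjugating by P, we get:

e^{tA} =
  [-3*t*exp(5*t) + exp(5*t), 9*t*exp(5*t)]
  [-t*exp(5*t), 3*t*exp(5*t) + exp(5*t)]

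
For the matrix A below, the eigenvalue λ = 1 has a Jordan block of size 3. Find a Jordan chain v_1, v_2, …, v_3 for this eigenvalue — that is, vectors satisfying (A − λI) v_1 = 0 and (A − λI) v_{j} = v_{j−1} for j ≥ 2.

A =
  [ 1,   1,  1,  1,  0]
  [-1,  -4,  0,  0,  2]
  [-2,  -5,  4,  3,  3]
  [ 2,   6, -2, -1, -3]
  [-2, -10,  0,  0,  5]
A Jordan chain for λ = 1 of length 3:
v_1 = (-1, 1, -1, 0, 2)ᵀ
v_2 = (0, -1, -2, 2, -2)ᵀ
v_3 = (1, 0, 0, 0, 0)ᵀ

Let N = A − (1)·I. We want v_3 with N^3 v_3 = 0 but N^2 v_3 ≠ 0; then v_{j-1} := N · v_j for j = 3, …, 2.

Pick v_3 = (1, 0, 0, 0, 0)ᵀ.
Then v_2 = N · v_3 = (0, -1, -2, 2, -2)ᵀ.
Then v_1 = N · v_2 = (-1, 1, -1, 0, 2)ᵀ.

Sanity check: (A − (1)·I) v_1 = (0, 0, 0, 0, 0)ᵀ = 0. ✓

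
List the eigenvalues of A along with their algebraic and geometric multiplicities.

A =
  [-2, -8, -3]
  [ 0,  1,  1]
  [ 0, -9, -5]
λ = -2: alg = 3, geom = 1

Step 1 — factor the characteristic polynomial to read off the algebraic multiplicities:
  χ_A(x) = (x + 2)^3

Step 2 — compute geometric multiplicities via the rank-nullity identity g(λ) = n − rank(A − λI):
  rank(A − (-2)·I) = 2, so dim ker(A − (-2)·I) = n − 2 = 1

Summary:
  λ = -2: algebraic multiplicity = 3, geometric multiplicity = 1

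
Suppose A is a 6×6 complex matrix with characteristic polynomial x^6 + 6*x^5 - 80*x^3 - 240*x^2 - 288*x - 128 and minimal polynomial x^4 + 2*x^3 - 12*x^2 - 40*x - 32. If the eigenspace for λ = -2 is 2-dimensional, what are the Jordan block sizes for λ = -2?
Block sizes for λ = -2: [3, 2]

Step 1 — from the characteristic polynomial, algebraic multiplicity of λ = -2 is 5. From dim ker(A − (-2)·I) = 2, there are exactly 2 Jordan blocks for λ = -2.
Step 2 — from the minimal polynomial, the factor (x + 2)^3 tells us the largest block for λ = -2 has size 3.
Step 3 — with total size 5, 2 blocks, and largest block 3, the block sizes (in nonincreasing order) are [3, 2].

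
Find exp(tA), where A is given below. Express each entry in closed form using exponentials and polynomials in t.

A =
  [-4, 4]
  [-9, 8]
e^{tA} =
  [-6*t*exp(2*t) + exp(2*t), 4*t*exp(2*t)]
  [-9*t*exp(2*t), 6*t*exp(2*t) + exp(2*t)]

Strategy: write A = P · J · P⁻¹ where J is a Jordan canonical form, so e^{tA} = P · e^{tJ} · P⁻¹, and e^{tJ} can be computed block-by-block.

A has Jordan form
J =
  [2, 1]
  [0, 2]
(up to reordering of blocks).

Per-block formulas:
  For a 2×2 Jordan block J_2(2): exp(t · J_2(2)) = e^(2t)·(I + t·N), where N is the 2×2 nilpotent shift.

After assembling e^{tJ} and conjugating by P, we get:

e^{tA} =
  [-6*t*exp(2*t) + exp(2*t), 4*t*exp(2*t)]
  [-9*t*exp(2*t), 6*t*exp(2*t) + exp(2*t)]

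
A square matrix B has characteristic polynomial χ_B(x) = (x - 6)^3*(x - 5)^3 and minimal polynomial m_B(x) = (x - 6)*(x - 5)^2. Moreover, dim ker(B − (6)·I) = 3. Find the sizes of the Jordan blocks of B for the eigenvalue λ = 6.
Block sizes for λ = 6: [1, 1, 1]

Step 1 — from the characteristic polynomial, algebraic multiplicity of λ = 6 is 3. From dim ker(B − (6)·I) = 3, there are exactly 3 Jordan blocks for λ = 6.
Step 2 — from the minimal polynomial, the factor (x − 6) tells us the largest block for λ = 6 has size 1.
Step 3 — with total size 3, 3 blocks, and largest block 1, the block sizes (in nonincreasing order) are [1, 1, 1].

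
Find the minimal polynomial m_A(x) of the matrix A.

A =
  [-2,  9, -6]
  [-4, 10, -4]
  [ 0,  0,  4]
x^2 - 8*x + 16

The characteristic polynomial is χ_A(x) = (x - 4)^3, so the eigenvalues are known. The minimal polynomial is
  m_A(x) = Π_λ (x − λ)^{k_λ}
where k_λ is the size of the *largest* Jordan block for λ (equivalently, the smallest k with (A − λI)^k v = 0 for every generalised eigenvector v of λ).

  λ = 4: largest Jordan block has size 2, contributing (x − 4)^2

So m_A(x) = (x - 4)^2 = x^2 - 8*x + 16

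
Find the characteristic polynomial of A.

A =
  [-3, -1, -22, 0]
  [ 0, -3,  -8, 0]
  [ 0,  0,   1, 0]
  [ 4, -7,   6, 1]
x^4 + 4*x^3 - 2*x^2 - 12*x + 9

Expanding det(x·I − A) (e.g. by cofactor expansion or by noting that A is similar to its Jordan form J, which has the same characteristic polynomial as A) gives
  χ_A(x) = x^4 + 4*x^3 - 2*x^2 - 12*x + 9
which factors as (x - 1)^2*(x + 3)^2. The eigenvalues (with algebraic multiplicities) are λ = -3 with multiplicity 2, λ = 1 with multiplicity 2.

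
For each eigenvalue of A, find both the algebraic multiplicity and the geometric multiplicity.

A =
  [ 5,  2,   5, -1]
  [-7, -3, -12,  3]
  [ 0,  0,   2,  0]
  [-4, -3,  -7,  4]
λ = 2: alg = 4, geom = 2

Step 1 — factor the characteristic polynomial to read off the algebraic multiplicities:
  χ_A(x) = (x - 2)^4

Step 2 — compute geometric multiplicities via the rank-nullity identity g(λ) = n − rank(A − λI):
  rank(A − (2)·I) = 2, so dim ker(A − (2)·I) = n − 2 = 2

Summary:
  λ = 2: algebraic multiplicity = 4, geometric multiplicity = 2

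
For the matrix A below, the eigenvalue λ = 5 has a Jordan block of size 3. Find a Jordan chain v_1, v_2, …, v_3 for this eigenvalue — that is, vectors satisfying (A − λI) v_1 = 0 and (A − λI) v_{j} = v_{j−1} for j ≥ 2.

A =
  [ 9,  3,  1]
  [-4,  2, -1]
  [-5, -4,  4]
A Jordan chain for λ = 5 of length 3:
v_1 = (-1, 1, 1)ᵀ
v_2 = (4, -4, -5)ᵀ
v_3 = (1, 0, 0)ᵀ

Let N = A − (5)·I. We want v_3 with N^3 v_3 = 0 but N^2 v_3 ≠ 0; then v_{j-1} := N · v_j for j = 3, …, 2.

Pick v_3 = (1, 0, 0)ᵀ.
Then v_2 = N · v_3 = (4, -4, -5)ᵀ.
Then v_1 = N · v_2 = (-1, 1, 1)ᵀ.

Sanity check: (A − (5)·I) v_1 = (0, 0, 0)ᵀ = 0. ✓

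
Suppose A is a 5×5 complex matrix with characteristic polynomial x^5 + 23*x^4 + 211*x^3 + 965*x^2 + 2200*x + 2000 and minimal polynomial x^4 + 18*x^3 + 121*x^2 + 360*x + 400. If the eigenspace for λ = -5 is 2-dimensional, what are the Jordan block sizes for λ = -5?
Block sizes for λ = -5: [2, 1]

Step 1 — from the characteristic polynomial, algebraic multiplicity of λ = -5 is 3. From dim ker(A − (-5)·I) = 2, there are exactly 2 Jordan blocks for λ = -5.
Step 2 — from the minimal polynomial, the factor (x + 5)^2 tells us the largest block for λ = -5 has size 2.
Step 3 — with total size 3, 2 blocks, and largest block 2, the block sizes (in nonincreasing order) are [2, 1].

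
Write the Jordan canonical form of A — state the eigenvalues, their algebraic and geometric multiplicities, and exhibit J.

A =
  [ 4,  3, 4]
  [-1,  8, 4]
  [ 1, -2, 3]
J_3(5)

The characteristic polynomial is
  det(x·I − A) = x^3 - 15*x^2 + 75*x - 125 = (x - 5)^3

Eigenvalues and multiplicities (the geometric multiplicity of λ is n − rank(A − λI), which equals the number of Jordan blocks for λ):
  λ = 5: algebraic multiplicity = 3, geometric multiplicity = 1

Determining the block sizes for each eigenvalue:
  λ = 5: one block (gm = 1), so the single block has size am = 3 → block sizes [3]

Assembling the blocks gives a Jordan form
J =
  [5, 1, 0]
  [0, 5, 1]
  [0, 0, 5]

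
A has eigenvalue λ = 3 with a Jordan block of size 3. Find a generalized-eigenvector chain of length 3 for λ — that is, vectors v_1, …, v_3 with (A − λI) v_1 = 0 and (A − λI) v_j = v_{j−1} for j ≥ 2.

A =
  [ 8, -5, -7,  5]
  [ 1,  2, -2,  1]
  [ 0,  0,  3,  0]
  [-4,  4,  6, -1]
A Jordan chain for λ = 3 of length 3:
v_1 = (5, 1, 0, -4)ᵀ
v_2 = (-7, -2, 0, 6)ᵀ
v_3 = (0, 0, 1, 0)ᵀ

Let N = A − (3)·I. We want v_3 with N^3 v_3 = 0 but N^2 v_3 ≠ 0; then v_{j-1} := N · v_j for j = 3, …, 2.

Pick v_3 = (0, 0, 1, 0)ᵀ.
Then v_2 = N · v_3 = (-7, -2, 0, 6)ᵀ.
Then v_1 = N · v_2 = (5, 1, 0, -4)ᵀ.

Sanity check: (A − (3)·I) v_1 = (0, 0, 0, 0)ᵀ = 0. ✓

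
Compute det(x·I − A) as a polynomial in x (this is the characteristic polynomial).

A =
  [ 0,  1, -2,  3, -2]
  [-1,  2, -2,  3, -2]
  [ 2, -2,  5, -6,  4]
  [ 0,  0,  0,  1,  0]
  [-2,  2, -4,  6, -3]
x^5 - 5*x^4 + 10*x^3 - 10*x^2 + 5*x - 1

Expanding det(x·I − A) (e.g. by cofactor expansion or by noting that A is similar to its Jordan form J, which has the same characteristic polynomial as A) gives
  χ_A(x) = x^5 - 5*x^4 + 10*x^3 - 10*x^2 + 5*x - 1
which factors as (x - 1)^5. The eigenvalues (with algebraic multiplicities) are λ = 1 with multiplicity 5.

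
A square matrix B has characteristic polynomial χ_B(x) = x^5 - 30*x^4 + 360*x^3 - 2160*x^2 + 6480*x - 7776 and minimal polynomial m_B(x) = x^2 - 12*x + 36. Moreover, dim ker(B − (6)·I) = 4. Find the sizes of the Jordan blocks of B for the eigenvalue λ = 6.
Block sizes for λ = 6: [2, 1, 1, 1]

Step 1 — from the characteristic polynomial, algebraic multiplicity of λ = 6 is 5. From dim ker(B − (6)·I) = 4, there are exactly 4 Jordan blocks for λ = 6.
Step 2 — from the minimal polynomial, the factor (x − 6)^2 tells us the largest block for λ = 6 has size 2.
Step 3 — with total size 5, 4 blocks, and largest block 2, the block sizes (in nonincreasing order) are [2, 1, 1, 1].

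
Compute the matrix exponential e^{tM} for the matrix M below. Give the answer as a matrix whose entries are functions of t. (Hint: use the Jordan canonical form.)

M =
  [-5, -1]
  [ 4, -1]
e^{tM} =
  [-2*t*exp(-3*t) + exp(-3*t), -t*exp(-3*t)]
  [4*t*exp(-3*t), 2*t*exp(-3*t) + exp(-3*t)]

Strategy: write M = P · J · P⁻¹ where J is a Jordan canonical form, so e^{tM} = P · e^{tJ} · P⁻¹, and e^{tJ} can be computed block-by-block.

M has Jordan form
J =
  [-3,  1]
  [ 0, -3]
(up to reordering of blocks).

Per-block formulas:
  For a 2×2 Jordan block J_2(-3): exp(t · J_2(-3)) = e^(-3t)·(I + t·N), where N is the 2×2 nilpotent shift.

After assembling e^{tJ} and conjugating by P, we get:

e^{tM} =
  [-2*t*exp(-3*t) + exp(-3*t), -t*exp(-3*t)]
  [4*t*exp(-3*t), 2*t*exp(-3*t) + exp(-3*t)]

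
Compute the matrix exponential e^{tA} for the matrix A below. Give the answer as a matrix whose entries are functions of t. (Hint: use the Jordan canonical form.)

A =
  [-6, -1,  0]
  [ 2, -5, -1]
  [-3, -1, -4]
e^{tA} =
  [-t^2*exp(-5*t)/2 - t*exp(-5*t) + exp(-5*t), t^2*exp(-5*t)/2 - t*exp(-5*t), t^2*exp(-5*t)/2]
  [t^2*exp(-5*t)/2 + 2*t*exp(-5*t), -t^2*exp(-5*t)/2 + exp(-5*t), -t^2*exp(-5*t)/2 - t*exp(-5*t)]
  [-t^2*exp(-5*t) - 3*t*exp(-5*t), t^2*exp(-5*t) - t*exp(-5*t), t^2*exp(-5*t) + t*exp(-5*t) + exp(-5*t)]

Strategy: write A = P · J · P⁻¹ where J is a Jordan canonical form, so e^{tA} = P · e^{tJ} · P⁻¹, and e^{tJ} can be computed block-by-block.

A has Jordan form
J =
  [-5,  1,  0]
  [ 0, -5,  1]
  [ 0,  0, -5]
(up to reordering of blocks).

Per-block formulas:
  For a 3×3 Jordan block J_3(-5): exp(t · J_3(-5)) = e^(-5t)·(I + t·N + (t^2/2)·N^2), where N is the 3×3 nilpotent shift.

After assembling e^{tJ} and conjugating by P, we get:

e^{tA} =
  [-t^2*exp(-5*t)/2 - t*exp(-5*t) + exp(-5*t), t^2*exp(-5*t)/2 - t*exp(-5*t), t^2*exp(-5*t)/2]
  [t^2*exp(-5*t)/2 + 2*t*exp(-5*t), -t^2*exp(-5*t)/2 + exp(-5*t), -t^2*exp(-5*t)/2 - t*exp(-5*t)]
  [-t^2*exp(-5*t) - 3*t*exp(-5*t), t^2*exp(-5*t) - t*exp(-5*t), t^2*exp(-5*t) + t*exp(-5*t) + exp(-5*t)]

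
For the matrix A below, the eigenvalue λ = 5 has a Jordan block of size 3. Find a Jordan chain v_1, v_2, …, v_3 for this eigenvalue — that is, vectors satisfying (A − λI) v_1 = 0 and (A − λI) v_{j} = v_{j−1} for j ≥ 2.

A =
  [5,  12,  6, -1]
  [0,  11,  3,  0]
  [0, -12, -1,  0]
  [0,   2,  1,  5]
A Jordan chain for λ = 5 of length 3:
v_1 = (-2, 0, 0, 0)ᵀ
v_2 = (12, 6, -12, 2)ᵀ
v_3 = (0, 1, 0, 0)ᵀ

Let N = A − (5)·I. We want v_3 with N^3 v_3 = 0 but N^2 v_3 ≠ 0; then v_{j-1} := N · v_j for j = 3, …, 2.

Pick v_3 = (0, 1, 0, 0)ᵀ.
Then v_2 = N · v_3 = (12, 6, -12, 2)ᵀ.
Then v_1 = N · v_2 = (-2, 0, 0, 0)ᵀ.

Sanity check: (A − (5)·I) v_1 = (0, 0, 0, 0)ᵀ = 0. ✓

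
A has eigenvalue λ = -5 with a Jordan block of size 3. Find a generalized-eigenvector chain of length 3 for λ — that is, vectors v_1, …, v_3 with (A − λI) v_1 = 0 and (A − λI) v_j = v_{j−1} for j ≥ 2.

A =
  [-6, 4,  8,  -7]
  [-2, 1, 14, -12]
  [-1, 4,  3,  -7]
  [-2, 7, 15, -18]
A Jordan chain for λ = -5 of length 3:
v_1 = (-1, 0, -1, -1)ᵀ
v_2 = (-1, -2, -1, -2)ᵀ
v_3 = (1, 0, 0, 0)ᵀ

Let N = A − (-5)·I. We want v_3 with N^3 v_3 = 0 but N^2 v_3 ≠ 0; then v_{j-1} := N · v_j for j = 3, …, 2.

Pick v_3 = (1, 0, 0, 0)ᵀ.
Then v_2 = N · v_3 = (-1, -2, -1, -2)ᵀ.
Then v_1 = N · v_2 = (-1, 0, -1, -1)ᵀ.

Sanity check: (A − (-5)·I) v_1 = (0, 0, 0, 0)ᵀ = 0. ✓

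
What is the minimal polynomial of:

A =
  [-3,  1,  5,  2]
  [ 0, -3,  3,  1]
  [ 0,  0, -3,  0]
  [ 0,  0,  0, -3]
x^3 + 9*x^2 + 27*x + 27

The characteristic polynomial is χ_A(x) = (x + 3)^4, so the eigenvalues are known. The minimal polynomial is
  m_A(x) = Π_λ (x − λ)^{k_λ}
where k_λ is the size of the *largest* Jordan block for λ (equivalently, the smallest k with (A − λI)^k v = 0 for every generalised eigenvector v of λ).

  λ = -3: largest Jordan block has size 3, contributing (x + 3)^3

So m_A(x) = (x + 3)^3 = x^3 + 9*x^2 + 27*x + 27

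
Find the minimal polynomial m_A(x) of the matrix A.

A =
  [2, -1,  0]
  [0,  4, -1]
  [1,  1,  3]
x^3 - 9*x^2 + 27*x - 27

The characteristic polynomial is χ_A(x) = (x - 3)^3, so the eigenvalues are known. The minimal polynomial is
  m_A(x) = Π_λ (x − λ)^{k_λ}
where k_λ is the size of the *largest* Jordan block for λ (equivalently, the smallest k with (A − λI)^k v = 0 for every generalised eigenvector v of λ).

  λ = 3: largest Jordan block has size 3, contributing (x − 3)^3

So m_A(x) = (x - 3)^3 = x^3 - 9*x^2 + 27*x - 27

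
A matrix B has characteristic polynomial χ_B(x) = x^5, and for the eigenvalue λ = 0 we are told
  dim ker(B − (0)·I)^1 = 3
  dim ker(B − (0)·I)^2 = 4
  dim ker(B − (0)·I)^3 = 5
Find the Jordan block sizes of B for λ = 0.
Block sizes for λ = 0: [3, 1, 1]

From the dimensions of kernels of powers, the number of Jordan blocks of size at least j is d_j − d_{j−1} where d_j = dim ker(N^j) (with d_0 = 0). Computing the differences gives [3, 1, 1].
The number of blocks of size exactly k is (#blocks of size ≥ k) − (#blocks of size ≥ k + 1), so the partition is: 2 block(s) of size 1, 1 block(s) of size 3.
In nonincreasing order the block sizes are [3, 1, 1].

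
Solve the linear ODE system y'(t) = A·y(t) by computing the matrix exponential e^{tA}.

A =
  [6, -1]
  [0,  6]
e^{tA} =
  [exp(6*t), -t*exp(6*t)]
  [0, exp(6*t)]

Strategy: write A = P · J · P⁻¹ where J is a Jordan canonical form, so e^{tA} = P · e^{tJ} · P⁻¹, and e^{tJ} can be computed block-by-block.

A has Jordan form
J =
  [6, 1]
  [0, 6]
(up to reordering of blocks).

Per-block formulas:
  For a 2×2 Jordan block J_2(6): exp(t · J_2(6)) = e^(6t)·(I + t·N), where N is the 2×2 nilpotent shift.

After assembling e^{tJ} and conjugating by P, we get:

e^{tA} =
  [exp(6*t), -t*exp(6*t)]
  [0, exp(6*t)]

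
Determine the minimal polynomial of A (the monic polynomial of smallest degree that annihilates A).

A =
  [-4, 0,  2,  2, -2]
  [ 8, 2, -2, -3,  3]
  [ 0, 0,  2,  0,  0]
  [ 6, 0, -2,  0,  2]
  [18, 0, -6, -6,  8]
x^3 - 4*x^2 + 4*x

The characteristic polynomial is χ_A(x) = x*(x - 2)^4, so the eigenvalues are known. The minimal polynomial is
  m_A(x) = Π_λ (x − λ)^{k_λ}
where k_λ is the size of the *largest* Jordan block for λ (equivalently, the smallest k with (A − λI)^k v = 0 for every generalised eigenvector v of λ).

  λ = 0: largest Jordan block has size 1, contributing (x − 0)
  λ = 2: largest Jordan block has size 2, contributing (x − 2)^2

So m_A(x) = x*(x - 2)^2 = x^3 - 4*x^2 + 4*x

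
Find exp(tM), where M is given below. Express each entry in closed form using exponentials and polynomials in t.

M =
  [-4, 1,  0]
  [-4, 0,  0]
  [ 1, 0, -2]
e^{tM} =
  [-2*t*exp(-2*t) + exp(-2*t), t*exp(-2*t), 0]
  [-4*t*exp(-2*t), 2*t*exp(-2*t) + exp(-2*t), 0]
  [-t^2*exp(-2*t) + t*exp(-2*t), t^2*exp(-2*t)/2, exp(-2*t)]

Strategy: write M = P · J · P⁻¹ where J is a Jordan canonical form, so e^{tM} = P · e^{tJ} · P⁻¹, and e^{tJ} can be computed block-by-block.

M has Jordan form
J =
  [-2,  1,  0]
  [ 0, -2,  1]
  [ 0,  0, -2]
(up to reordering of blocks).

Per-block formulas:
  For a 3×3 Jordan block J_3(-2): exp(t · J_3(-2)) = e^(-2t)·(I + t·N + (t^2/2)·N^2), where N is the 3×3 nilpotent shift.

After assembling e^{tJ} and conjugating by P, we get:

e^{tM} =
  [-2*t*exp(-2*t) + exp(-2*t), t*exp(-2*t), 0]
  [-4*t*exp(-2*t), 2*t*exp(-2*t) + exp(-2*t), 0]
  [-t^2*exp(-2*t) + t*exp(-2*t), t^2*exp(-2*t)/2, exp(-2*t)]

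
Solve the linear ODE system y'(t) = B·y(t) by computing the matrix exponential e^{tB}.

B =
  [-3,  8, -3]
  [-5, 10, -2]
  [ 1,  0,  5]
e^{tB} =
  [3*t^2*exp(4*t) - 7*t*exp(4*t) + exp(4*t), -4*t^2*exp(4*t) + 8*t*exp(4*t), t^2*exp(4*t) - 3*t*exp(4*t)]
  [3*t^2*exp(4*t)/2 - 5*t*exp(4*t), -2*t^2*exp(4*t) + 6*t*exp(4*t) + exp(4*t), t^2*exp(4*t)/2 - 2*t*exp(4*t)]
  [-3*t^2*exp(4*t) + t*exp(4*t), 4*t^2*exp(4*t), -t^2*exp(4*t) + t*exp(4*t) + exp(4*t)]

Strategy: write B = P · J · P⁻¹ where J is a Jordan canonical form, so e^{tB} = P · e^{tJ} · P⁻¹, and e^{tJ} can be computed block-by-block.

B has Jordan form
J =
  [4, 1, 0]
  [0, 4, 1]
  [0, 0, 4]
(up to reordering of blocks).

Per-block formulas:
  For a 3×3 Jordan block J_3(4): exp(t · J_3(4)) = e^(4t)·(I + t·N + (t^2/2)·N^2), where N is the 3×3 nilpotent shift.

After assembling e^{tJ} and conjugating by P, we get:

e^{tB} =
  [3*t^2*exp(4*t) - 7*t*exp(4*t) + exp(4*t), -4*t^2*exp(4*t) + 8*t*exp(4*t), t^2*exp(4*t) - 3*t*exp(4*t)]
  [3*t^2*exp(4*t)/2 - 5*t*exp(4*t), -2*t^2*exp(4*t) + 6*t*exp(4*t) + exp(4*t), t^2*exp(4*t)/2 - 2*t*exp(4*t)]
  [-3*t^2*exp(4*t) + t*exp(4*t), 4*t^2*exp(4*t), -t^2*exp(4*t) + t*exp(4*t) + exp(4*t)]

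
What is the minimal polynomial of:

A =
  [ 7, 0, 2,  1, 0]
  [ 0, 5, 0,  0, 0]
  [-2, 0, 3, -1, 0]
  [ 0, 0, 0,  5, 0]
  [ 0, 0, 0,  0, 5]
x^2 - 10*x + 25

The characteristic polynomial is χ_A(x) = (x - 5)^5, so the eigenvalues are known. The minimal polynomial is
  m_A(x) = Π_λ (x − λ)^{k_λ}
where k_λ is the size of the *largest* Jordan block for λ (equivalently, the smallest k with (A − λI)^k v = 0 for every generalised eigenvector v of λ).

  λ = 5: largest Jordan block has size 2, contributing (x − 5)^2

So m_A(x) = (x - 5)^2 = x^2 - 10*x + 25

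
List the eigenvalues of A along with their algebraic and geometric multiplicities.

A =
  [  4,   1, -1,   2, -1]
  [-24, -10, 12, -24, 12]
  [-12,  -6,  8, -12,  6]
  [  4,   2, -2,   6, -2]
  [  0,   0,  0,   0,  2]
λ = 2: alg = 5, geom = 4

Step 1 — factor the characteristic polynomial to read off the algebraic multiplicities:
  χ_A(x) = (x - 2)^5

Step 2 — compute geometric multiplicities via the rank-nullity identity g(λ) = n − rank(A − λI):
  rank(A − (2)·I) = 1, so dim ker(A − (2)·I) = n − 1 = 4

Summary:
  λ = 2: algebraic multiplicity = 5, geometric multiplicity = 4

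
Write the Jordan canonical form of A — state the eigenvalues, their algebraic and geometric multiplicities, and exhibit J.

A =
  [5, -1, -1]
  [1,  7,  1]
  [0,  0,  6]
J_2(6) ⊕ J_1(6)

The characteristic polynomial is
  det(x·I − A) = x^3 - 18*x^2 + 108*x - 216 = (x - 6)^3

Eigenvalues and multiplicities (the geometric multiplicity of λ is n − rank(A − λI), which equals the number of Jordan blocks for λ):
  λ = 6: algebraic multiplicity = 3, geometric multiplicity = 2

Determining the block sizes for each eigenvalue:
  λ = 6: 2 blocks summing to 3 forces exactly one block of size 2 and the rest size 1 → block sizes [2, 1]

Assembling the blocks gives a Jordan form
J =
  [6, 1, 0]
  [0, 6, 0]
  [0, 0, 6]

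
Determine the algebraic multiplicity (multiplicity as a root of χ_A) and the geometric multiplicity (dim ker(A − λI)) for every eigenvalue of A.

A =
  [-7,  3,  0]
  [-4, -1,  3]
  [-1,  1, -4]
λ = -4: alg = 3, geom = 1

Step 1 — factor the characteristic polynomial to read off the algebraic multiplicities:
  χ_A(x) = (x + 4)^3

Step 2 — compute geometric multiplicities via the rank-nullity identity g(λ) = n − rank(A − λI):
  rank(A − (-4)·I) = 2, so dim ker(A − (-4)·I) = n − 2 = 1

Summary:
  λ = -4: algebraic multiplicity = 3, geometric multiplicity = 1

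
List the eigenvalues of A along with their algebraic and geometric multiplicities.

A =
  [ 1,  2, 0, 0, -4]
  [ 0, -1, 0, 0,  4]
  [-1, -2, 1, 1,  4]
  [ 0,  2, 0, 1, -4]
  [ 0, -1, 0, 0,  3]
λ = 1: alg = 5, geom = 3

Step 1 — factor the characteristic polynomial to read off the algebraic multiplicities:
  χ_A(x) = (x - 1)^5

Step 2 — compute geometric multiplicities via the rank-nullity identity g(λ) = n − rank(A − λI):
  rank(A − (1)·I) = 2, so dim ker(A − (1)·I) = n − 2 = 3

Summary:
  λ = 1: algebraic multiplicity = 5, geometric multiplicity = 3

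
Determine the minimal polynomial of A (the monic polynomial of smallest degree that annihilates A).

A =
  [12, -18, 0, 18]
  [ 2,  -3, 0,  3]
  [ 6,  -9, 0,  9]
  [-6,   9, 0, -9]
x^2

The characteristic polynomial is χ_A(x) = x^4, so the eigenvalues are known. The minimal polynomial is
  m_A(x) = Π_λ (x − λ)^{k_λ}
where k_λ is the size of the *largest* Jordan block for λ (equivalently, the smallest k with (A − λI)^k v = 0 for every generalised eigenvector v of λ).

  λ = 0: largest Jordan block has size 2, contributing (x − 0)^2

So m_A(x) = x^2 = x^2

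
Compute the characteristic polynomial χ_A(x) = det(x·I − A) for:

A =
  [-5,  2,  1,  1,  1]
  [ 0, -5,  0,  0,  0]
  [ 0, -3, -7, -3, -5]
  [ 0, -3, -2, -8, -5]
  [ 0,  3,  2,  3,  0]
x^5 + 25*x^4 + 250*x^3 + 1250*x^2 + 3125*x + 3125

Expanding det(x·I − A) (e.g. by cofactor expansion or by noting that A is similar to its Jordan form J, which has the same characteristic polynomial as A) gives
  χ_A(x) = x^5 + 25*x^4 + 250*x^3 + 1250*x^2 + 3125*x + 3125
which factors as (x + 5)^5. The eigenvalues (with algebraic multiplicities) are λ = -5 with multiplicity 5.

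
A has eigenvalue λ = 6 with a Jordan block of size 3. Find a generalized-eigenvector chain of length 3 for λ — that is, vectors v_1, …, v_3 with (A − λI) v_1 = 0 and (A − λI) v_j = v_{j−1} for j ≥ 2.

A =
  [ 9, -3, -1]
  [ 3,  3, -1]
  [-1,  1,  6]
A Jordan chain for λ = 6 of length 3:
v_1 = (1, 1, 0)ᵀ
v_2 = (3, 3, -1)ᵀ
v_3 = (1, 0, 0)ᵀ

Let N = A − (6)·I. We want v_3 with N^3 v_3 = 0 but N^2 v_3 ≠ 0; then v_{j-1} := N · v_j for j = 3, …, 2.

Pick v_3 = (1, 0, 0)ᵀ.
Then v_2 = N · v_3 = (3, 3, -1)ᵀ.
Then v_1 = N · v_2 = (1, 1, 0)ᵀ.

Sanity check: (A − (6)·I) v_1 = (0, 0, 0)ᵀ = 0. ✓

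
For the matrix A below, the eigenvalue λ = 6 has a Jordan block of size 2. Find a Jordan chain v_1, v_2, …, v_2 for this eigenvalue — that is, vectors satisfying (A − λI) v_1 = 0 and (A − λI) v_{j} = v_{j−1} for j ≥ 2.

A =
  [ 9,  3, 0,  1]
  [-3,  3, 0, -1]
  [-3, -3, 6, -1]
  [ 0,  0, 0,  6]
A Jordan chain for λ = 6 of length 2:
v_1 = (3, -3, -3, 0)ᵀ
v_2 = (1, 0, 0, 0)ᵀ

Let N = A − (6)·I. We want v_2 with N^2 v_2 = 0 but N^1 v_2 ≠ 0; then v_{j-1} := N · v_j for j = 2, …, 2.

Pick v_2 = (1, 0, 0, 0)ᵀ.
Then v_1 = N · v_2 = (3, -3, -3, 0)ᵀ.

Sanity check: (A − (6)·I) v_1 = (0, 0, 0, 0)ᵀ = 0. ✓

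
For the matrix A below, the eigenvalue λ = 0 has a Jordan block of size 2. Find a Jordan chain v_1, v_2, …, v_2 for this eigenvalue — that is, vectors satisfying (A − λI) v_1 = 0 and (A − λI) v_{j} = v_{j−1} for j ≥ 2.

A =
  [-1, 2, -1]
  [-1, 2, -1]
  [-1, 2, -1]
A Jordan chain for λ = 0 of length 2:
v_1 = (-1, -1, -1)ᵀ
v_2 = (1, 0, 0)ᵀ

Let N = A − (0)·I. We want v_2 with N^2 v_2 = 0 but N^1 v_2 ≠ 0; then v_{j-1} := N · v_j for j = 2, …, 2.

Pick v_2 = (1, 0, 0)ᵀ.
Then v_1 = N · v_2 = (-1, -1, -1)ᵀ.

Sanity check: (A − (0)·I) v_1 = (0, 0, 0)ᵀ = 0. ✓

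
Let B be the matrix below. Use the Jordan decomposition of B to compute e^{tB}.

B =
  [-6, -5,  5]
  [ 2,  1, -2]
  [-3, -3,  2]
e^{tB} =
  [-5*t*exp(-t) + exp(-t), -5*t*exp(-t), 5*t*exp(-t)]
  [2*t*exp(-t), 2*t*exp(-t) + exp(-t), -2*t*exp(-t)]
  [-3*t*exp(-t), -3*t*exp(-t), 3*t*exp(-t) + exp(-t)]

Strategy: write B = P · J · P⁻¹ where J is a Jordan canonical form, so e^{tB} = P · e^{tJ} · P⁻¹, and e^{tJ} can be computed block-by-block.

B has Jordan form
J =
  [-1,  1,  0]
  [ 0, -1,  0]
  [ 0,  0, -1]
(up to reordering of blocks).

Per-block formulas:
  For a 1×1 block at λ = -1: exp(t · [-1]) = [e^(-1t)].
  For a 2×2 Jordan block J_2(-1): exp(t · J_2(-1)) = e^(-1t)·(I + t·N), where N is the 2×2 nilpotent shift.

After assembling e^{tJ} and conjugating by P, we get:

e^{tB} =
  [-5*t*exp(-t) + exp(-t), -5*t*exp(-t), 5*t*exp(-t)]
  [2*t*exp(-t), 2*t*exp(-t) + exp(-t), -2*t*exp(-t)]
  [-3*t*exp(-t), -3*t*exp(-t), 3*t*exp(-t) + exp(-t)]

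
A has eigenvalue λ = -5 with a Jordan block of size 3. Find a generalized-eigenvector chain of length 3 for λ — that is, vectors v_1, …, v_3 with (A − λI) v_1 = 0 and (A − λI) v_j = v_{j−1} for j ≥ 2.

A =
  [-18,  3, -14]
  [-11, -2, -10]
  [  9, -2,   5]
A Jordan chain for λ = -5 of length 3:
v_1 = (10, 20, -5)ᵀ
v_2 = (-13, -11, 9)ᵀ
v_3 = (1, 0, 0)ᵀ

Let N = A − (-5)·I. We want v_3 with N^3 v_3 = 0 but N^2 v_3 ≠ 0; then v_{j-1} := N · v_j for j = 3, …, 2.

Pick v_3 = (1, 0, 0)ᵀ.
Then v_2 = N · v_3 = (-13, -11, 9)ᵀ.
Then v_1 = N · v_2 = (10, 20, -5)ᵀ.

Sanity check: (A − (-5)·I) v_1 = (0, 0, 0)ᵀ = 0. ✓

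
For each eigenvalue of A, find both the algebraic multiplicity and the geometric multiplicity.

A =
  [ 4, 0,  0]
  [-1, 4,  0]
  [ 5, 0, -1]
λ = -1: alg = 1, geom = 1; λ = 4: alg = 2, geom = 1

Step 1 — factor the characteristic polynomial to read off the algebraic multiplicities:
  χ_A(x) = (x - 4)^2*(x + 1)

Step 2 — compute geometric multiplicities via the rank-nullity identity g(λ) = n − rank(A − λI):
  rank(A − (-1)·I) = 2, so dim ker(A − (-1)·I) = n − 2 = 1
  rank(A − (4)·I) = 2, so dim ker(A − (4)·I) = n − 2 = 1

Summary:
  λ = -1: algebraic multiplicity = 1, geometric multiplicity = 1
  λ = 4: algebraic multiplicity = 2, geometric multiplicity = 1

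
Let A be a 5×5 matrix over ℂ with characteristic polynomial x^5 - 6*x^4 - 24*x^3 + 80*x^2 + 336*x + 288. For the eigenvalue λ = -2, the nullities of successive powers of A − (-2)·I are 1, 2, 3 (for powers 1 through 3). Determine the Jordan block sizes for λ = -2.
Block sizes for λ = -2: [3]

From the dimensions of kernels of powers, the number of Jordan blocks of size at least j is d_j − d_{j−1} where d_j = dim ker(N^j) (with d_0 = 0). Computing the differences gives [1, 1, 1].
The number of blocks of size exactly k is (#blocks of size ≥ k) − (#blocks of size ≥ k + 1), so the partition is: 1 block(s) of size 3.
In nonincreasing order the block sizes are [3].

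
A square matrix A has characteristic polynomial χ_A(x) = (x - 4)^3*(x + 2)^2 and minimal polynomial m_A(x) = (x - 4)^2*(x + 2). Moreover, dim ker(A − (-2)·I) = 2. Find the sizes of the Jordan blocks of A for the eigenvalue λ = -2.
Block sizes for λ = -2: [1, 1]

Step 1 — from the characteristic polynomial, algebraic multiplicity of λ = -2 is 2. From dim ker(A − (-2)·I) = 2, there are exactly 2 Jordan blocks for λ = -2.
Step 2 — from the minimal polynomial, the factor (x + 2) tells us the largest block for λ = -2 has size 1.
Step 3 — with total size 2, 2 blocks, and largest block 1, the block sizes (in nonincreasing order) are [1, 1].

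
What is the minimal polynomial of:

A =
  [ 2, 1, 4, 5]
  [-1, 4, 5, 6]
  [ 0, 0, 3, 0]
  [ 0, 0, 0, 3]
x^3 - 9*x^2 + 27*x - 27

The characteristic polynomial is χ_A(x) = (x - 3)^4, so the eigenvalues are known. The minimal polynomial is
  m_A(x) = Π_λ (x − λ)^{k_λ}
where k_λ is the size of the *largest* Jordan block for λ (equivalently, the smallest k with (A − λI)^k v = 0 for every generalised eigenvector v of λ).

  λ = 3: largest Jordan block has size 3, contributing (x − 3)^3

So m_A(x) = (x - 3)^3 = x^3 - 9*x^2 + 27*x - 27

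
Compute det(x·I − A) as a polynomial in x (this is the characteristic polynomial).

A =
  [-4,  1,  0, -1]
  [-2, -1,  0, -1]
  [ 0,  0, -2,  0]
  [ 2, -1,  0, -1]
x^4 + 8*x^3 + 24*x^2 + 32*x + 16

Expanding det(x·I − A) (e.g. by cofactor expansion or by noting that A is similar to its Jordan form J, which has the same characteristic polynomial as A) gives
  χ_A(x) = x^4 + 8*x^3 + 24*x^2 + 32*x + 16
which factors as (x + 2)^4. The eigenvalues (with algebraic multiplicities) are λ = -2 with multiplicity 4.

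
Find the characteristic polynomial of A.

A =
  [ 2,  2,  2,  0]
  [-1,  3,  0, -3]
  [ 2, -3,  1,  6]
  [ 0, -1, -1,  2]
x^4 - 8*x^3 + 24*x^2 - 32*x + 16

Expanding det(x·I − A) (e.g. by cofactor expansion or by noting that A is similar to its Jordan form J, which has the same characteristic polynomial as A) gives
  χ_A(x) = x^4 - 8*x^3 + 24*x^2 - 32*x + 16
which factors as (x - 2)^4. The eigenvalues (with algebraic multiplicities) are λ = 2 with multiplicity 4.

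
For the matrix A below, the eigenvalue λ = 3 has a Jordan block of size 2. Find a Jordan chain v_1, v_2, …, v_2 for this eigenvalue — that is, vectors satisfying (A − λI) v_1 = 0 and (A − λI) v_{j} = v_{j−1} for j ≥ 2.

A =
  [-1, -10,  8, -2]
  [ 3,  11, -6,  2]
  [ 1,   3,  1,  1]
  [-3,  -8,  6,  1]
A Jordan chain for λ = 3 of length 2:
v_1 = (-4, 3, 1, -3)ᵀ
v_2 = (1, 0, 0, 0)ᵀ

Let N = A − (3)·I. We want v_2 with N^2 v_2 = 0 but N^1 v_2 ≠ 0; then v_{j-1} := N · v_j for j = 2, …, 2.

Pick v_2 = (1, 0, 0, 0)ᵀ.
Then v_1 = N · v_2 = (-4, 3, 1, -3)ᵀ.

Sanity check: (A − (3)·I) v_1 = (0, 0, 0, 0)ᵀ = 0. ✓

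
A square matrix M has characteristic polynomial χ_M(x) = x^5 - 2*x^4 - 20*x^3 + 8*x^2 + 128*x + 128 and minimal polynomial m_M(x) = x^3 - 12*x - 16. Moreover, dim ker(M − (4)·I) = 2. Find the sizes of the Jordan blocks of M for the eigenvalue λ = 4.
Block sizes for λ = 4: [1, 1]

Step 1 — from the characteristic polynomial, algebraic multiplicity of λ = 4 is 2. From dim ker(M − (4)·I) = 2, there are exactly 2 Jordan blocks for λ = 4.
Step 2 — from the minimal polynomial, the factor (x − 4) tells us the largest block for λ = 4 has size 1.
Step 3 — with total size 2, 2 blocks, and largest block 1, the block sizes (in nonincreasing order) are [1, 1].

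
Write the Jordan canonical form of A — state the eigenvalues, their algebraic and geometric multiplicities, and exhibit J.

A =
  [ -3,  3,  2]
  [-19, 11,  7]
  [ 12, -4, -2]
J_3(2)

The characteristic polynomial is
  det(x·I − A) = x^3 - 6*x^2 + 12*x - 8 = (x - 2)^3

Eigenvalues and multiplicities (the geometric multiplicity of λ is n − rank(A − λI), which equals the number of Jordan blocks for λ):
  λ = 2: algebraic multiplicity = 3, geometric multiplicity = 1

Determining the block sizes for each eigenvalue:
  λ = 2: one block (gm = 1), so the single block has size am = 3 → block sizes [3]

Assembling the blocks gives a Jordan form
J =
  [2, 1, 0]
  [0, 2, 1]
  [0, 0, 2]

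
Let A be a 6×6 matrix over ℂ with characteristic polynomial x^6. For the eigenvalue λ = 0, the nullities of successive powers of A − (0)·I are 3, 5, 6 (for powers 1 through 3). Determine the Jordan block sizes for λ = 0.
Block sizes for λ = 0: [3, 2, 1]

From the dimensions of kernels of powers, the number of Jordan blocks of size at least j is d_j − d_{j−1} where d_j = dim ker(N^j) (with d_0 = 0). Computing the differences gives [3, 2, 1].
The number of blocks of size exactly k is (#blocks of size ≥ k) − (#blocks of size ≥ k + 1), so the partition is: 1 block(s) of size 1, 1 block(s) of size 2, 1 block(s) of size 3.
In nonincreasing order the block sizes are [3, 2, 1].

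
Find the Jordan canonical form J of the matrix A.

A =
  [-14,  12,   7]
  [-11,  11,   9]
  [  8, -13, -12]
J_3(-5)

The characteristic polynomial is
  det(x·I − A) = x^3 + 15*x^2 + 75*x + 125 = (x + 5)^3

Eigenvalues and multiplicities (the geometric multiplicity of λ is n − rank(A − λI), which equals the number of Jordan blocks for λ):
  λ = -5: algebraic multiplicity = 3, geometric multiplicity = 1

Determining the block sizes for each eigenvalue:
  λ = -5: one block (gm = 1), so the single block has size am = 3 → block sizes [3]

Assembling the blocks gives a Jordan form
J =
  [-5,  1,  0]
  [ 0, -5,  1]
  [ 0,  0, -5]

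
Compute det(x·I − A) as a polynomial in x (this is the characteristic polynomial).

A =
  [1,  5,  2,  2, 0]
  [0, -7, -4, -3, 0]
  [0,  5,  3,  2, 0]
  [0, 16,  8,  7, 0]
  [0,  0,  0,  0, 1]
x^5 - 5*x^4 + 10*x^3 - 10*x^2 + 5*x - 1

Expanding det(x·I − A) (e.g. by cofactor expansion or by noting that A is similar to its Jordan form J, which has the same characteristic polynomial as A) gives
  χ_A(x) = x^5 - 5*x^4 + 10*x^3 - 10*x^2 + 5*x - 1
which factors as (x - 1)^5. The eigenvalues (with algebraic multiplicities) are λ = 1 with multiplicity 5.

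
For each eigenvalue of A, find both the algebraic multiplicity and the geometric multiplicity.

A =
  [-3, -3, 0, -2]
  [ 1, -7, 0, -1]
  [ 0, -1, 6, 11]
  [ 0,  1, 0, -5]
λ = -5: alg = 3, geom = 1; λ = 6: alg = 1, geom = 1

Step 1 — factor the characteristic polynomial to read off the algebraic multiplicities:
  χ_A(x) = (x - 6)*(x + 5)^3

Step 2 — compute geometric multiplicities via the rank-nullity identity g(λ) = n − rank(A − λI):
  rank(A − (-5)·I) = 3, so dim ker(A − (-5)·I) = n − 3 = 1
  rank(A − (6)·I) = 3, so dim ker(A − (6)·I) = n − 3 = 1

Summary:
  λ = -5: algebraic multiplicity = 3, geometric multiplicity = 1
  λ = 6: algebraic multiplicity = 1, geometric multiplicity = 1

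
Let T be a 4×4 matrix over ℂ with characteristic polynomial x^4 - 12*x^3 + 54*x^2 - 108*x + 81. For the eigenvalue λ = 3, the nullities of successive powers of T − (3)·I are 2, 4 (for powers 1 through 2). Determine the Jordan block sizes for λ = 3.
Block sizes for λ = 3: [2, 2]

From the dimensions of kernels of powers, the number of Jordan blocks of size at least j is d_j − d_{j−1} where d_j = dim ker(N^j) (with d_0 = 0). Computing the differences gives [2, 2].
The number of blocks of size exactly k is (#blocks of size ≥ k) − (#blocks of size ≥ k + 1), so the partition is: 2 block(s) of size 2.
In nonincreasing order the block sizes are [2, 2].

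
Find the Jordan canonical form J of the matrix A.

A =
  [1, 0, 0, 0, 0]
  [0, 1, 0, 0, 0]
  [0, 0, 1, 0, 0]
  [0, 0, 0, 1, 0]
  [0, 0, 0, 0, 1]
J_1(1) ⊕ J_1(1) ⊕ J_1(1) ⊕ J_1(1) ⊕ J_1(1)

The characteristic polynomial is
  det(x·I − A) = x^5 - 5*x^4 + 10*x^3 - 10*x^2 + 5*x - 1 = (x - 1)^5

Eigenvalues and multiplicities (the geometric multiplicity of λ is n − rank(A − λI), which equals the number of Jordan blocks for λ):
  λ = 1: algebraic multiplicity = 5, geometric multiplicity = 5

Determining the block sizes for each eigenvalue:
  λ = 1: gm = am = 5, so every block has size 1 → block sizes [1, 1, 1, 1, 1]

Assembling the blocks gives a Jordan form
J =
  [1, 0, 0, 0, 0]
  [0, 1, 0, 0, 0]
  [0, 0, 1, 0, 0]
  [0, 0, 0, 1, 0]
  [0, 0, 0, 0, 1]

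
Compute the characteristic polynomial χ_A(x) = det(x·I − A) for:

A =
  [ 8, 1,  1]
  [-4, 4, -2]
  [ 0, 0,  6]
x^3 - 18*x^2 + 108*x - 216

Expanding det(x·I − A) (e.g. by cofactor expansion or by noting that A is similar to its Jordan form J, which has the same characteristic polynomial as A) gives
  χ_A(x) = x^3 - 18*x^2 + 108*x - 216
which factors as (x - 6)^3. The eigenvalues (with algebraic multiplicities) are λ = 6 with multiplicity 3.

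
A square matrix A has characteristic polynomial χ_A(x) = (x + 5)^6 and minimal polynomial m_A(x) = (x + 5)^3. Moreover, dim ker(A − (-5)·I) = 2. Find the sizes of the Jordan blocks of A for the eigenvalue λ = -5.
Block sizes for λ = -5: [3, 3]

Step 1 — from the characteristic polynomial, algebraic multiplicity of λ = -5 is 6. From dim ker(A − (-5)·I) = 2, there are exactly 2 Jordan blocks for λ = -5.
Step 2 — from the minimal polynomial, the factor (x + 5)^3 tells us the largest block for λ = -5 has size 3.
Step 3 — with total size 6, 2 blocks, and largest block 3, the block sizes (in nonincreasing order) are [3, 3].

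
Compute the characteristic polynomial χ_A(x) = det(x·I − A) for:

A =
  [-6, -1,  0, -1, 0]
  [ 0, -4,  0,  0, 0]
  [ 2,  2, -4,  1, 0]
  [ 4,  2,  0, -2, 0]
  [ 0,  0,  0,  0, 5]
x^5 + 11*x^4 + 16*x^3 - 224*x^2 - 1024*x - 1280

Expanding det(x·I − A) (e.g. by cofactor expansion or by noting that A is similar to its Jordan form J, which has the same characteristic polynomial as A) gives
  χ_A(x) = x^5 + 11*x^4 + 16*x^3 - 224*x^2 - 1024*x - 1280
which factors as (x - 5)*(x + 4)^4. The eigenvalues (with algebraic multiplicities) are λ = -4 with multiplicity 4, λ = 5 with multiplicity 1.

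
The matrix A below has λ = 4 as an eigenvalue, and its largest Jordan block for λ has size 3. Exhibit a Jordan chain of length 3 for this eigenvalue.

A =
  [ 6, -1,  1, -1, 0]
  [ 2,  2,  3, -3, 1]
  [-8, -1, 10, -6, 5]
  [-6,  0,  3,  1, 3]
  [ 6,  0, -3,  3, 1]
A Jordan chain for λ = 4 of length 3:
v_1 = (-1, -1, 4, 3, -3)ᵀ
v_2 = (-1, -2, -1, 0, 0)ᵀ
v_3 = (0, 1, 0, 0, 0)ᵀ

Let N = A − (4)·I. We want v_3 with N^3 v_3 = 0 but N^2 v_3 ≠ 0; then v_{j-1} := N · v_j for j = 3, …, 2.

Pick v_3 = (0, 1, 0, 0, 0)ᵀ.
Then v_2 = N · v_3 = (-1, -2, -1, 0, 0)ᵀ.
Then v_1 = N · v_2 = (-1, -1, 4, 3, -3)ᵀ.

Sanity check: (A − (4)·I) v_1 = (0, 0, 0, 0, 0)ᵀ = 0. ✓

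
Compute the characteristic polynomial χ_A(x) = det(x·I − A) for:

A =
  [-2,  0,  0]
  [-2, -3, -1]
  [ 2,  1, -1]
x^3 + 6*x^2 + 12*x + 8

Expanding det(x·I − A) (e.g. by cofactor expansion or by noting that A is similar to its Jordan form J, which has the same characteristic polynomial as A) gives
  χ_A(x) = x^3 + 6*x^2 + 12*x + 8
which factors as (x + 2)^3. The eigenvalues (with algebraic multiplicities) are λ = -2 with multiplicity 3.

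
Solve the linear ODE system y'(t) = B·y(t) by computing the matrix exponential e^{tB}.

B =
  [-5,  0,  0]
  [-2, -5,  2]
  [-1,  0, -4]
e^{tB} =
  [exp(-5*t), 0, 0]
  [-2*exp(-4*t) + 2*exp(-5*t), exp(-5*t), 2*exp(-4*t) - 2*exp(-5*t)]
  [-exp(-4*t) + exp(-5*t), 0, exp(-4*t)]

Strategy: write B = P · J · P⁻¹ where J is a Jordan canonical form, so e^{tB} = P · e^{tJ} · P⁻¹, and e^{tJ} can be computed block-by-block.

B has Jordan form
J =
  [-5,  0,  0]
  [ 0, -5,  0]
  [ 0,  0, -4]
(up to reordering of blocks).

Per-block formulas:
  For a 1×1 block at λ = -4: exp(t · [-4]) = [e^(-4t)].
  For a 1×1 block at λ = -5: exp(t · [-5]) = [e^(-5t)].

After assembling e^{tJ} and conjugating by P, we get:

e^{tB} =
  [exp(-5*t), 0, 0]
  [-2*exp(-4*t) + 2*exp(-5*t), exp(-5*t), 2*exp(-4*t) - 2*exp(-5*t)]
  [-exp(-4*t) + exp(-5*t), 0, exp(-4*t)]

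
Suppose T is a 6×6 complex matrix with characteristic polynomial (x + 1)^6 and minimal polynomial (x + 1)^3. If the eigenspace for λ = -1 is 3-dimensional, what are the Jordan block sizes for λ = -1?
Block sizes for λ = -1: [3, 2, 1]

Step 1 — from the characteristic polynomial, algebraic multiplicity of λ = -1 is 6. From dim ker(T − (-1)·I) = 3, there are exactly 3 Jordan blocks for λ = -1.
Step 2 — from the minimal polynomial, the factor (x + 1)^3 tells us the largest block for λ = -1 has size 3.
Step 3 — with total size 6, 3 blocks, and largest block 3, the block sizes (in nonincreasing order) are [3, 2, 1].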